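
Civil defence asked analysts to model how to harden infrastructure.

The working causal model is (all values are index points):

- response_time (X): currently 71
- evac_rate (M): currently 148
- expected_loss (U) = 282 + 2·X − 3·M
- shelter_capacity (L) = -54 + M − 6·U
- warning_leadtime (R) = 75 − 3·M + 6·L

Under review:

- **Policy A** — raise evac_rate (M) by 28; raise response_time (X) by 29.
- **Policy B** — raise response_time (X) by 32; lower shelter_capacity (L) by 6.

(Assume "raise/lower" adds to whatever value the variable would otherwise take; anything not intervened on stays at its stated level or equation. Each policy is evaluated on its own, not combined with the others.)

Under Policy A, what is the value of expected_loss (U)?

-46

Policy A (M + 28, X + 29):
  X = 71 + 29 = 100
  M = 148 + 28 = 176
  U = 282 + 2·100 − 3·176 = -46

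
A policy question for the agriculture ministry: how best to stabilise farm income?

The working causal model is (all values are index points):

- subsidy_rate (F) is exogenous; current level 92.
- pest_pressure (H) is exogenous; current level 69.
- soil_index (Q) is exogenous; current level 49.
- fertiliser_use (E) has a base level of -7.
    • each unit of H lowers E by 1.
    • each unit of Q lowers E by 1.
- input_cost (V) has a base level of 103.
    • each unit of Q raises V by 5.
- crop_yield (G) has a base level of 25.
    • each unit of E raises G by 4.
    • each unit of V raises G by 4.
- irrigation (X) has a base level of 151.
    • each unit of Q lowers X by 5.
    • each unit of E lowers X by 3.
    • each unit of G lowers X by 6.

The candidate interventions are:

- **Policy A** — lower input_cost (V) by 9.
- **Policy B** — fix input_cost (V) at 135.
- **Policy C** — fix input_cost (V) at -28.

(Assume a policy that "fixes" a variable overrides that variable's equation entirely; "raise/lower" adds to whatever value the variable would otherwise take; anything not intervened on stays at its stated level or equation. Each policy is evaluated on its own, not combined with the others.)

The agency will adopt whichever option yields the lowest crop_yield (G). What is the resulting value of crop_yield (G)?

-587

Policy A (V − 9):
  H = 69
  Q = 49
  E = -7 − 69 − 49 = -125
  V = 103 + 5·49 (−9 from intervention) = 339
  G = 25 + 4·(-125) + 4·339 = 881
Policy B (V := 135):
  H = 69
  Q = 49
  E = -7 − 69 − 49 = -125
  V = 135
  G = 25 + 4·(-125) + 4·135 = 65
Policy C (V := -28):
  H = 69
  Q = 49
  E = -7 − 69 − 49 = -125
  V = -28
  G = 25 + 4·(-125) + 4·(-28) = -587
Comparing — Policy A: G=881, Policy B: G=65, Policy C: G=-587. Lowest is -587 (Policy C).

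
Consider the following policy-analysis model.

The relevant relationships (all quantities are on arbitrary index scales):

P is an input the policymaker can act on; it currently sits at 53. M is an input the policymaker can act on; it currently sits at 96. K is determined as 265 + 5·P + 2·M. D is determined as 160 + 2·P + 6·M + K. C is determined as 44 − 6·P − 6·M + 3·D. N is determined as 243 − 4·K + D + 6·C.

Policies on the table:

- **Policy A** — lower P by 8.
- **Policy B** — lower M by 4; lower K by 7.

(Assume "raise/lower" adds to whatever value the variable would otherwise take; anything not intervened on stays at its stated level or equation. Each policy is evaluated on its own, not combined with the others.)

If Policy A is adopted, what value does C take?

Policy A (P − 8):
  P = 53 − 8 = 45
  M = 96
  K = 265 + 5·45 + 2·96 = 682
  D = 160 + 2·45 + 6·96 + 682 = 1508
  C = 44 − 6·45 − 6·96 + 3·1508 = 3722

3722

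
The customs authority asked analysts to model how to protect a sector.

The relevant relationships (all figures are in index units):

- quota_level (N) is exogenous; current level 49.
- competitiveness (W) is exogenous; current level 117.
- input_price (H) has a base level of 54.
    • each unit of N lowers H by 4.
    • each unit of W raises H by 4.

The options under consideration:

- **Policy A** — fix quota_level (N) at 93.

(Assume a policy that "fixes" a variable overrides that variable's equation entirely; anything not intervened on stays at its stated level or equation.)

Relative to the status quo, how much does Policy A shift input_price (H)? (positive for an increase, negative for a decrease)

Baseline:
  N = 49
  W = 117
  H = 54 − 4·49 + 4·117 = 326
Policy A (N := 93):
  N = 93
  W = 117
  H = 54 − 4·93 + 4·117 = 150
Change in H: 150 − 326 = -176

-176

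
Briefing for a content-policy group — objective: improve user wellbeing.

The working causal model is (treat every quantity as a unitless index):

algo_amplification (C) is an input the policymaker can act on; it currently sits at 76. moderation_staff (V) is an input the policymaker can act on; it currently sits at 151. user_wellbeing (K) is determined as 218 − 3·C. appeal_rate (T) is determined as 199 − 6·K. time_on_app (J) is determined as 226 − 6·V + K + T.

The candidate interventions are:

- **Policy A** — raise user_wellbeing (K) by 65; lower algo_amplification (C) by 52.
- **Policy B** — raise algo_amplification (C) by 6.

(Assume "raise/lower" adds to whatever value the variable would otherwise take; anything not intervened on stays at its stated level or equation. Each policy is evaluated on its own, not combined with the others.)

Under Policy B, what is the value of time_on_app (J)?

Policy B (C + 6):
  C = 76 + 6 = 82
  V = 151
  K = 218 − 3·82 = -28
  T = 199 − 6·(-28) = 367
  J = 226 − 6·151 + (-28) + 367 = -341

-341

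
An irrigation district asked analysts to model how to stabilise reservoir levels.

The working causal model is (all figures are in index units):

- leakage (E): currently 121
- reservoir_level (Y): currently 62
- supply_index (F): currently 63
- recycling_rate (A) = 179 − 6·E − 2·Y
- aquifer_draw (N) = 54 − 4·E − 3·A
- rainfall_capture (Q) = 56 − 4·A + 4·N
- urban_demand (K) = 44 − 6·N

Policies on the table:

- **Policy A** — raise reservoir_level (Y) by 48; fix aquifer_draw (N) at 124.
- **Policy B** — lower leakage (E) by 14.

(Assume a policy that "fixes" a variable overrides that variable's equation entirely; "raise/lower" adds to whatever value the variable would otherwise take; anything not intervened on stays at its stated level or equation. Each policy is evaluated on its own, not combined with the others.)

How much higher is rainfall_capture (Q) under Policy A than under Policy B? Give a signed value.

-4332

Policy A (Y + 48, N := 124):
  E = 121
  Y = 62 + 48 = 110
  A = 179 − 6·121 − 2·110 = -767
  N = 124
  Q = 56 − 4·(-767) + 4·124 = 3620
Policy B (E − 14):
  E = 121 − 14 = 107
  Y = 62
  A = 179 − 6·107 − 2·62 = -587
  N = 54 − 4·107 − 3·(-587) = 1387
  Q = 56 − 4·(-587) + 4·1387 = 7952
Q: 3620 − 7952 = -4332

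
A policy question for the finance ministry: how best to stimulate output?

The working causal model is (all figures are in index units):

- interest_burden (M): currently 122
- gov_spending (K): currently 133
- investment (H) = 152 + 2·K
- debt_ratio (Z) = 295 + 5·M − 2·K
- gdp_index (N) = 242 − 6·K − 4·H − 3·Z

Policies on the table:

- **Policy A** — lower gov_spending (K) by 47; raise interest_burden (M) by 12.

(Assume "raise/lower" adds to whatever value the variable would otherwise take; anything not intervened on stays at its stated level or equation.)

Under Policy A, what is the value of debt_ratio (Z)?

Policy A (K − 47, M + 12):
  M = 122 + 12 = 134
  K = 133 − 47 = 86
  Z = 295 + 5·134 − 2·86 = 793

793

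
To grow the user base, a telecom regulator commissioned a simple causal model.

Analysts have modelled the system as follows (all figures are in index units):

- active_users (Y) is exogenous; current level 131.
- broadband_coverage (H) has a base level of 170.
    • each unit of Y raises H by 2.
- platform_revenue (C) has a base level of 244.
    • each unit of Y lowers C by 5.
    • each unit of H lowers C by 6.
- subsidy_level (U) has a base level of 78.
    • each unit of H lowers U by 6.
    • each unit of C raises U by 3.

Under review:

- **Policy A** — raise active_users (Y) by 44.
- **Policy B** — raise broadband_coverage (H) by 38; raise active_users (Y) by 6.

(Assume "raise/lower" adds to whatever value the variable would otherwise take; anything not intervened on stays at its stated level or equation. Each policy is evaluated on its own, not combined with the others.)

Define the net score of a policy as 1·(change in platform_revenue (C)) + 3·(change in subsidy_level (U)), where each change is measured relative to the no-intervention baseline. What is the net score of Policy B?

Baseline:
  Y = 131
  H = 170 + 2·131 = 432
  C = 244 − 5·131 − 6·432 = -3003
  U = 78 − 6·432 + 3·(-3003) = -11523
Policy B (H + 38, Y + 6):
  Y = 131 + 6 = 137
  H = 170 + 2·137 (+38 from intervention) = 482
  C = 244 − 5·137 − 6·482 = -3333
  U = 78 − 6·482 + 3·(-3333) = -12813
ΔC = -3333 − (-3003) = -330; ΔU = -12813 − (-11523) = -1290
Score = 1·(-330) + 3·(-1290) = -4200

-4200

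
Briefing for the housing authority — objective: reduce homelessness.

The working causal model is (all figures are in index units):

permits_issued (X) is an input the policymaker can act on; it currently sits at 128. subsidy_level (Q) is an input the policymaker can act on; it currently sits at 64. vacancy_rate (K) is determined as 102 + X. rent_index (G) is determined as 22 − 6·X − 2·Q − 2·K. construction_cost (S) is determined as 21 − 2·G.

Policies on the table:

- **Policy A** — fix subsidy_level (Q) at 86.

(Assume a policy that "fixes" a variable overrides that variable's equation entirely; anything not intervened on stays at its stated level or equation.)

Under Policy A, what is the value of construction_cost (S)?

Policy A (Q := 86):
  X = 128
  Q = 86
  K = 102 + 128 = 230
  G = 22 − 6·128 − 2·86 − 2·230 = -1378
  S = 21 − 2·(-1378) = 2777

2777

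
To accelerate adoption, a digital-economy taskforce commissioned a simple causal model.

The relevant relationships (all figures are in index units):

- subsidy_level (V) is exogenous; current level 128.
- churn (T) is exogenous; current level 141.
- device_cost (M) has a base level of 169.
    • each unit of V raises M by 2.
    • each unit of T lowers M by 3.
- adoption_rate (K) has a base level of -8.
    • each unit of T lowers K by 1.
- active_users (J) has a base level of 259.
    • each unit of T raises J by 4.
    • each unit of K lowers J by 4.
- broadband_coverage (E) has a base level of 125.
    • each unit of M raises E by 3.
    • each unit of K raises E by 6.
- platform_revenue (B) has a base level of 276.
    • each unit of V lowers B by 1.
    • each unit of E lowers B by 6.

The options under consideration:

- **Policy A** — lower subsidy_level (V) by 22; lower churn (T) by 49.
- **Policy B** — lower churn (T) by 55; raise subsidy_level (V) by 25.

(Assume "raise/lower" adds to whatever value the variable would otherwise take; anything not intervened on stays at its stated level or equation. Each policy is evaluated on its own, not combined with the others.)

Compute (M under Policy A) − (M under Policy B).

-112

Policy A (V − 22, T − 49):
  V = 128 − 22 = 106
  T = 141 − 49 = 92
  M = 169 + 2·106 − 3·92 = 105
Policy B (T − 55, V + 25):
  V = 128 + 25 = 153
  T = 141 − 55 = 86
  M = 169 + 2·153 − 3·86 = 217
M: 105 − 217 = -112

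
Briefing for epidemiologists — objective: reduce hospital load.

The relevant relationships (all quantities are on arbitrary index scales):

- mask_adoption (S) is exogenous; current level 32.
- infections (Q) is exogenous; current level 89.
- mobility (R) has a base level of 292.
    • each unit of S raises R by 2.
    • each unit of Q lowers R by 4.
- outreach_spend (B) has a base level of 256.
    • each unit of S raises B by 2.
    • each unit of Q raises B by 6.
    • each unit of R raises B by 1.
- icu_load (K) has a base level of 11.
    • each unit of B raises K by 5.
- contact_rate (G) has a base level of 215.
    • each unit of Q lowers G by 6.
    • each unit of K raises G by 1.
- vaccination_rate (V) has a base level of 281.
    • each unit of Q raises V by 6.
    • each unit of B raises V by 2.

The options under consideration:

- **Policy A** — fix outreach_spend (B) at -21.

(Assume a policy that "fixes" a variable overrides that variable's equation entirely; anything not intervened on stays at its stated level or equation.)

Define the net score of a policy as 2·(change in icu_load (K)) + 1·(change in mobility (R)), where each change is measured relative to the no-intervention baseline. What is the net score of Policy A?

-8750

Baseline:
  S = 32
  Q = 89
  R = 292 + 2·32 − 4·89 = 0
  B = 256 + 2·32 + 6·89 + 0 = 854
  K = 11 + 5·854 = 4281
Policy A (B := -21):
  S = 32
  Q = 89
  R = 292 + 2·32 − 4·89 = 0
  B = -21
  K = 11 + 5·(-21) = -94
ΔK = -94 − 4281 = -4375; ΔR = 0 − 0 = 0
Score = 2·(-4375) + 1·0 = -8750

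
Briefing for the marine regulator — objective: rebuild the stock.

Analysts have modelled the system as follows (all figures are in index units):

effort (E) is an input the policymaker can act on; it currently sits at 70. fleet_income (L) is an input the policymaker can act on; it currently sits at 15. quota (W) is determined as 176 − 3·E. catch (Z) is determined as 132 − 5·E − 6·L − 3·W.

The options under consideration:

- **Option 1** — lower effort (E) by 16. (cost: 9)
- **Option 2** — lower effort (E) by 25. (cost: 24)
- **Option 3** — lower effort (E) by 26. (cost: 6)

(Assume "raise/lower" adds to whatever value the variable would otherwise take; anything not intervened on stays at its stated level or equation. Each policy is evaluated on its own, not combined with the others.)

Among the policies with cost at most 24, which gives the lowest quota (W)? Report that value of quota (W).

Option 1 (E − 16):
  E = 70 − 16 = 54
  W = 176 − 3·54 = 14
Option 2 (E − 25):
  E = 70 − 25 = 45
  W = 176 − 3·45 = 41
Option 3 (E − 26):
  E = 70 − 26 = 44
  W = 176 − 3·44 = 44
Comparing — Option 1: W=14, Option 2: W=41, Option 3: W=44. Lowest is 14 (Option 1).

14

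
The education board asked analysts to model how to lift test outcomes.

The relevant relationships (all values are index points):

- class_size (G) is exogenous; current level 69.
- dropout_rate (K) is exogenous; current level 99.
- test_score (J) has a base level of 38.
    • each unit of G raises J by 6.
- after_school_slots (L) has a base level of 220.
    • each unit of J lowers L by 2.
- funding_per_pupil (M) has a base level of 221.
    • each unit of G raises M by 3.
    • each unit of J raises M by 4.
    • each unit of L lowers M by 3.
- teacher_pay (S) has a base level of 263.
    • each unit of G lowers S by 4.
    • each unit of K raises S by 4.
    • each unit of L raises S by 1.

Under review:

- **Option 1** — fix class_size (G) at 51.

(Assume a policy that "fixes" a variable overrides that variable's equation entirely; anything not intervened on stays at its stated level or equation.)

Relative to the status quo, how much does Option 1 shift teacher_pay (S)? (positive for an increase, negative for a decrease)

288

Baseline:
  G = 69
  K = 99
  J = 38 + 6·69 = 452
  L = 220 − 2·452 = -684
  S = 263 − 4·69 + 4·99 + (-684) = -301
Option 1 (G := 51):
  G = 51
  K = 99
  J = 38 + 6·51 = 344
  L = 220 − 2·344 = -468
  S = 263 − 4·51 + 4·99 + (-468) = -13
Change in S: -13 − (-301) = 288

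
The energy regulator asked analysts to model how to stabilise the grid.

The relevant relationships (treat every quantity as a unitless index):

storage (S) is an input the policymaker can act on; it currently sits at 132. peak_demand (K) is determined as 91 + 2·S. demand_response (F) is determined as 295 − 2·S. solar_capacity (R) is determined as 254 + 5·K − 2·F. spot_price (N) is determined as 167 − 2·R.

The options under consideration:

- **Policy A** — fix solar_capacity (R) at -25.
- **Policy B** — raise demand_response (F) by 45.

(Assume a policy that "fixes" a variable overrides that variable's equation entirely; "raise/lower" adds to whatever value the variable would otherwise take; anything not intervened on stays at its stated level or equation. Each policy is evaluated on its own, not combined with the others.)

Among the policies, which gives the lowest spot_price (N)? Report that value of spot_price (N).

Policy A (R := -25):
  S = 132
  K = 91 + 2·132 = 355
  F = 295 − 2·132 = 31
  R = -25
  N = 167 − 2·(-25) = 217
Policy B (F + 45):
  S = 132
  K = 91 + 2·132 = 355
  F = 295 − 2·132 (+45 from intervention) = 76
  R = 254 + 5·355 − 2·76 = 1877
  N = 167 − 2·1877 = -3587
Comparing — Policy A: N=217, Policy B: N=-3587. Lowest is -3587 (Policy B).

-3587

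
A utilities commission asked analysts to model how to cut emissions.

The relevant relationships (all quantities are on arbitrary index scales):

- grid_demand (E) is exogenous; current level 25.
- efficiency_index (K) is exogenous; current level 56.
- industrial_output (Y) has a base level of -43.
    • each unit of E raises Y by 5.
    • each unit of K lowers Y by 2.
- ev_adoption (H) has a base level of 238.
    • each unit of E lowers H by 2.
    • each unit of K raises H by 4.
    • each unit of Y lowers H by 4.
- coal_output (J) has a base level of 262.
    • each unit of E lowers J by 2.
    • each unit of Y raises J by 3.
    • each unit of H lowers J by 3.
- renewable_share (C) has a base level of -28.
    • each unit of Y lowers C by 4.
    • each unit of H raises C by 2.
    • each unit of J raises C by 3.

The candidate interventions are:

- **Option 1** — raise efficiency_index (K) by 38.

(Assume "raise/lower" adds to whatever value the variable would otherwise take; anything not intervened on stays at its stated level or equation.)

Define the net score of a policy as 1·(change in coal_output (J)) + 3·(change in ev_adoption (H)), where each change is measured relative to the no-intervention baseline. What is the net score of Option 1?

-228

Baseline:
  E = 25
  K = 56
  Y = -43 + 5·25 − 2·56 = -30
  H = 238 − 2·25 + 4·56 − 4·(-30) = 532
  J = 262 − 2·25 + 3·(-30) − 3·532 = -1474
Option 1 (K + 38):
  E = 25
  K = 56 + 38 = 94
  Y = -43 + 5·25 − 2·94 = -106
  H = 238 − 2·25 + 4·94 − 4·(-106) = 988
  J = 262 − 2·25 + 3·(-106) − 3·988 = -3070
ΔJ = -3070 − (-1474) = -1596; ΔH = 988 − 532 = 456
Score = 1·(-1596) + 3·456 = -228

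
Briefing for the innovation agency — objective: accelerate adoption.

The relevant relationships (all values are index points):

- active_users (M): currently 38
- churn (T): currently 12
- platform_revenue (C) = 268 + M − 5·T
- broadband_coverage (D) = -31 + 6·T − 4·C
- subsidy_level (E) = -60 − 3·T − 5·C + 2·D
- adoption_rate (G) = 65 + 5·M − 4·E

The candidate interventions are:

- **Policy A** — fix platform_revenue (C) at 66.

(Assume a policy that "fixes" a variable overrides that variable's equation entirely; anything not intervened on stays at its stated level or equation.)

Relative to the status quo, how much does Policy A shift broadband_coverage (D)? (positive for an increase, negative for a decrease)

720

Baseline:
  M = 38
  T = 12
  C = 268 + 38 − 5·12 = 246
  D = -31 + 6·12 − 4·246 = -943
Policy A (C := 66):
  M = 38
  T = 12
  C = 66
  D = -31 + 6·12 − 4·66 = -223
Change in D: -223 − (-943) = 720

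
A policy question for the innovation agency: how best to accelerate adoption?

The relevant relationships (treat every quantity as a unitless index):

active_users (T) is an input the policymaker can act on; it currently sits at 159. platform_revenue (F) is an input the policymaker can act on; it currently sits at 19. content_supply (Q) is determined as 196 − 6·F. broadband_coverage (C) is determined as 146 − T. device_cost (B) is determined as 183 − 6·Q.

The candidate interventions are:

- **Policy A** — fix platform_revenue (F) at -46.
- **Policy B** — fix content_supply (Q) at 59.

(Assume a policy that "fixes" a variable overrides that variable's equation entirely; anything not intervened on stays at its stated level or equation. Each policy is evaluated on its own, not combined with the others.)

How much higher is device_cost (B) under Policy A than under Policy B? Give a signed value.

-2478

Policy A (F := -46):
  F = -46
  Q = 196 − 6·(-46) = 472
  B = 183 − 6·472 = -2649
Policy B (Q := 59):
  F = 19
  Q = 59
  B = 183 − 6·59 = -171
B: -2649 − (-171) = -2478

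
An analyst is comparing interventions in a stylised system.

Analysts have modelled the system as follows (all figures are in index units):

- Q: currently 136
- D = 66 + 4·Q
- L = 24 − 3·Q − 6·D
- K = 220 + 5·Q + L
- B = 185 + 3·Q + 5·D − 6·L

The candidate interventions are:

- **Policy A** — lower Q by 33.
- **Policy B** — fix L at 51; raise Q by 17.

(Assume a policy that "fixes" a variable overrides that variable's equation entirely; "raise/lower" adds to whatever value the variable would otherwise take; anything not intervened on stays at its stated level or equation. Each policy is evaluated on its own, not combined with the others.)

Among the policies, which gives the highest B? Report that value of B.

21802

Policy A (Q − 33):
  Q = 136 − 33 = 103
  D = 66 + 4·103 = 478
  L = 24 − 3·103 − 6·478 = -3153
  B = 185 + 3·103 + 5·478 − 6·(-3153) = 21802
Policy B (L := 51, Q + 17):
  Q = 136 + 17 = 153
  D = 66 + 4·153 = 678
  L = 51
  B = 185 + 3·153 + 5·678 − 6·51 = 3728
Comparing — Policy A: B=21802, Policy B: B=3728. Highest is 21802 (Policy A).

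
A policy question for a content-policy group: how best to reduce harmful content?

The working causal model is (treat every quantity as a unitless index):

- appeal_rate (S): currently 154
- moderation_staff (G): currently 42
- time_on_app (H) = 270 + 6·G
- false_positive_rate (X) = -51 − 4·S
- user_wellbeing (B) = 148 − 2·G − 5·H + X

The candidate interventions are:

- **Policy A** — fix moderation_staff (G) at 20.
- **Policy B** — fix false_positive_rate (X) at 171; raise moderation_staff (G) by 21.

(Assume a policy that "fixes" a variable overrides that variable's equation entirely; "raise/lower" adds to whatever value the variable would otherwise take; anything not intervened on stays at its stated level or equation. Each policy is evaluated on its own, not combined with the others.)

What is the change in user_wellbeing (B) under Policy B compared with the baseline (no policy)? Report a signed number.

166

Baseline:
  S = 154
  G = 42
  H = 270 + 6·42 = 522
  X = -51 − 4·154 = -667
  B = 148 − 2·42 − 5·522 + (-667) = -3213
Policy B (X := 171, G + 21):
  S = 154
  G = 42 + 21 = 63
  H = 270 + 6·63 = 648
  X = 171
  B = 148 − 2·63 − 5·648 + 171 = -3047
Change in B: -3047 − (-3213) = 166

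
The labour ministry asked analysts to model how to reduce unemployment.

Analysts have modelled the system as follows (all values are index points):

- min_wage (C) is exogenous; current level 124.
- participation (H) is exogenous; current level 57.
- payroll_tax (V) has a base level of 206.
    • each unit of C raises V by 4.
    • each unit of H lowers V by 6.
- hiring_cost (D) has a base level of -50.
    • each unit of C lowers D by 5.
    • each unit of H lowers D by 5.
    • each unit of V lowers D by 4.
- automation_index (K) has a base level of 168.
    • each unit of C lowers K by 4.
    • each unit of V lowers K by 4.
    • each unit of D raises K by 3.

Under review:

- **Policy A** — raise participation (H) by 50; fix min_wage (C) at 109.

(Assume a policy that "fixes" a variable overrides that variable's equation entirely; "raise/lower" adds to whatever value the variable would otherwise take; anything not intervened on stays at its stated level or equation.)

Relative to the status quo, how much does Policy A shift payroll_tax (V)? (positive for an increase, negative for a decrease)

Baseline:
  C = 124
  H = 57
  V = 206 + 4·124 − 6·57 = 360
Policy A (H + 50, C := 109):
  C = 109
  H = 57 + 50 = 107
  V = 206 + 4·109 − 6·107 = 0
Change in V: 0 − 360 = -360

-360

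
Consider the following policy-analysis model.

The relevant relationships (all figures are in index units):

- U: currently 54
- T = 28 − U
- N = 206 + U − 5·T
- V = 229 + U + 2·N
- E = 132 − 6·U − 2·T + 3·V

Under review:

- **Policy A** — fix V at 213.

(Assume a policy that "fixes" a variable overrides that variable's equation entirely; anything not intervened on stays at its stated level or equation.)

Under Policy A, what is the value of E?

499

Policy A (V := 213):
  U = 54
  T = 28 − 54 = -26
  N = 206 + 54 − 5·(-26) = 390
  V = 213
  E = 132 − 6·54 − 2·(-26) + 3·213 = 499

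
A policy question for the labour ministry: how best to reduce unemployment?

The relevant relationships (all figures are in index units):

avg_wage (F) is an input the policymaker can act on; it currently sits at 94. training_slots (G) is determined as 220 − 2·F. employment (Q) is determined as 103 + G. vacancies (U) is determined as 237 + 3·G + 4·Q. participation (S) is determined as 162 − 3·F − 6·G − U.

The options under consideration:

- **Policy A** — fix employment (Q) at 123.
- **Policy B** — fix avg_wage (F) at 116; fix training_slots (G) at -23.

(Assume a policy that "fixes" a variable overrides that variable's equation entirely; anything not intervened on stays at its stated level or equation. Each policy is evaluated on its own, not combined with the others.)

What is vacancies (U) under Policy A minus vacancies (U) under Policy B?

Policy A (Q := 123):
  F = 94
  G = 220 − 2·94 = 32
  Q = 123
  U = 237 + 3·32 + 4·123 = 825
Policy B (F := 116, G := -23):
  F = 116
  G = -23
  Q = 103 + (-23) = 80
  U = 237 + 3·(-23) + 4·80 = 488
U: 825 − 488 = 337

337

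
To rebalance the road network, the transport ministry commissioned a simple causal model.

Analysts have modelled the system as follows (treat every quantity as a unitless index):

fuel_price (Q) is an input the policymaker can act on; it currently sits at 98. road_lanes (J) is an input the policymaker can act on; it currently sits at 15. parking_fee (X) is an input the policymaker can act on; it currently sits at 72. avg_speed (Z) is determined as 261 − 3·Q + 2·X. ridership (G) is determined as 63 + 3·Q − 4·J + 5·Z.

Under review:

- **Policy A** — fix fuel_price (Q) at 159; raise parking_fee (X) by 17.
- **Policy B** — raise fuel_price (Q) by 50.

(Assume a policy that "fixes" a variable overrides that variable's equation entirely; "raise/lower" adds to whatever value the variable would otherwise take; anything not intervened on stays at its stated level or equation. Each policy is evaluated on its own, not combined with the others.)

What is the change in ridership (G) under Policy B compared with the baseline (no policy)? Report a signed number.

-600

Baseline:
  Q = 98
  J = 15
  X = 72
  Z = 261 − 3·98 + 2·72 = 111
  G = 63 + 3·98 − 4·15 + 5·111 = 852
Policy B (Q + 50):
  Q = 98 + 50 = 148
  J = 15
  X = 72
  Z = 261 − 3·148 + 2·72 = -39
  G = 63 + 3·148 − 4·15 + 5·(-39) = 252
Change in G: 252 − 852 = -600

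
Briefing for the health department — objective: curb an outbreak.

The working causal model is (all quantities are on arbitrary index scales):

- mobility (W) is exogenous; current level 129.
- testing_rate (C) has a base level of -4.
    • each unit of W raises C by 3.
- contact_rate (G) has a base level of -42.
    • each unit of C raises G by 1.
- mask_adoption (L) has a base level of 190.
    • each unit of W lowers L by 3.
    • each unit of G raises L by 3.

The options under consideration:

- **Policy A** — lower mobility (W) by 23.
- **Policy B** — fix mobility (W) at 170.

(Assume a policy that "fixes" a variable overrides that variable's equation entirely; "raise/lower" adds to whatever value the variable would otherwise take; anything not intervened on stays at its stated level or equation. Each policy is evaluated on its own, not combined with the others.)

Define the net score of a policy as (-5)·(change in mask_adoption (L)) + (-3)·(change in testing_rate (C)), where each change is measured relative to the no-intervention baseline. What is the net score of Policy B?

-1599

Baseline:
  W = 129
  C = -4 + 3·129 = 383
  G = -42 + 383 = 341
  L = 190 − 3·129 + 3·341 = 826
Policy B (W := 170):
  W = 170
  C = -4 + 3·170 = 506
  G = -42 + 506 = 464
  L = 190 − 3·170 + 3·464 = 1072
ΔL = 1072 − 826 = 246; ΔC = 506 − 383 = 123
Score = (-5)·246 + (-3)·123 = -1599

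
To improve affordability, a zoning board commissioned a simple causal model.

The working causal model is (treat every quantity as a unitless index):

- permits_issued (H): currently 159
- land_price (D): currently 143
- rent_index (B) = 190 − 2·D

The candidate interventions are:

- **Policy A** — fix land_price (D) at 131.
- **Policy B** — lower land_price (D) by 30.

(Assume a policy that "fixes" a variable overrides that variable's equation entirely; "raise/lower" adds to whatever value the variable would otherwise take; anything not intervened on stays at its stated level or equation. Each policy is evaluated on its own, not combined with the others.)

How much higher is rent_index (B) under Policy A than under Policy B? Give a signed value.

-36

Policy A (D := 131):
  D = 131
  B = 190 − 2·131 = -72
Policy B (D − 30):
  D = 143 − 30 = 113
  B = 190 − 2·113 = -36
B: -72 − (-36) = -36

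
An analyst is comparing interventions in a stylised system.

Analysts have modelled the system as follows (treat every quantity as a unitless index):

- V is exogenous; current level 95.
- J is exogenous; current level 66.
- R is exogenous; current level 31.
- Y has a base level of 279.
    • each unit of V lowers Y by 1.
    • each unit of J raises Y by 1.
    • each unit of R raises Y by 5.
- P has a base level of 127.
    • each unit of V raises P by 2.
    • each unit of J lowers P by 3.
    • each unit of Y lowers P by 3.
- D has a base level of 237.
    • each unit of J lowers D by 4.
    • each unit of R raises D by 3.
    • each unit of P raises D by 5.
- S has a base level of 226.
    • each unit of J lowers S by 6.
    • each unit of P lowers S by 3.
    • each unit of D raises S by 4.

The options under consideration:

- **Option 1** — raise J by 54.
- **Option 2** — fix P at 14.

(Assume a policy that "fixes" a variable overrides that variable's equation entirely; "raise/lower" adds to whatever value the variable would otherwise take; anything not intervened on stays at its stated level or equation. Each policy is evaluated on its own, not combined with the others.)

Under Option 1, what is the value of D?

Option 1 (J + 54):
  V = 95
  J = 66 + 54 = 120
  R = 31
  Y = 279 − 95 + 120 + 5·31 = 459
  P = 127 + 2·95 − 3·120 − 3·459 = -1420
  D = 237 − 4·120 + 3·31 + 5·(-1420) = -7250

-7250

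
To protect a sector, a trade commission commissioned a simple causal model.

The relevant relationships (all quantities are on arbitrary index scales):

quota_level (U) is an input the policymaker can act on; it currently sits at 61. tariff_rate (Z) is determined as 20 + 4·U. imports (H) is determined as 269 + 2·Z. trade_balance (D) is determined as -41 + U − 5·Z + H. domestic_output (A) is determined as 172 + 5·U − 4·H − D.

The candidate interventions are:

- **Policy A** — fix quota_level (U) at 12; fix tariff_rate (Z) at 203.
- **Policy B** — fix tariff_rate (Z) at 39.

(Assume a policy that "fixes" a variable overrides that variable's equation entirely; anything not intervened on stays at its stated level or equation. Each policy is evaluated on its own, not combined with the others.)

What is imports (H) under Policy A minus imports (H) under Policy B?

328

Policy A (U := 12, Z := 203):
  U = 12
  Z = 203
  H = 269 + 2·203 = 675
Policy B (Z := 39):
  U = 61
  Z = 39
  H = 269 + 2·39 = 347
H: 675 − 347 = 328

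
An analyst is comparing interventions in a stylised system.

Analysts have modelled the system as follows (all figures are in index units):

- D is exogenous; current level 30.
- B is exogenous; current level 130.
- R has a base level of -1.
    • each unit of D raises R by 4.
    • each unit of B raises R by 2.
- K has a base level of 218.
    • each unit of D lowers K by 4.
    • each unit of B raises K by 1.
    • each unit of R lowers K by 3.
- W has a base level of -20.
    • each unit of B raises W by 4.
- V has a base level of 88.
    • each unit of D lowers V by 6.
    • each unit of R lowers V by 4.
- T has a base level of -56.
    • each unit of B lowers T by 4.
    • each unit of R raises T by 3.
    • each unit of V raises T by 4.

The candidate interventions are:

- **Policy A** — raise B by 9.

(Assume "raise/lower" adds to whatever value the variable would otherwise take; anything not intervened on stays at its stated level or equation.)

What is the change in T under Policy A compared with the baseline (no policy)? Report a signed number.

-270

Baseline:
  D = 30
  B = 130
  R = -1 + 4·30 + 2·130 = 379
  V = 88 − 6·30 − 4·379 = -1608
  T = -56 − 4·130 + 3·379 + 4·(-1608) = -5871
Policy A (B + 9):
  D = 30
  B = 130 + 9 = 139
  R = -1 + 4·30 + 2·139 = 397
  V = 88 − 6·30 − 4·397 = -1680
  T = -56 − 4·139 + 3·397 + 4·(-1680) = -6141
Change in T: -6141 − (-5871) = -270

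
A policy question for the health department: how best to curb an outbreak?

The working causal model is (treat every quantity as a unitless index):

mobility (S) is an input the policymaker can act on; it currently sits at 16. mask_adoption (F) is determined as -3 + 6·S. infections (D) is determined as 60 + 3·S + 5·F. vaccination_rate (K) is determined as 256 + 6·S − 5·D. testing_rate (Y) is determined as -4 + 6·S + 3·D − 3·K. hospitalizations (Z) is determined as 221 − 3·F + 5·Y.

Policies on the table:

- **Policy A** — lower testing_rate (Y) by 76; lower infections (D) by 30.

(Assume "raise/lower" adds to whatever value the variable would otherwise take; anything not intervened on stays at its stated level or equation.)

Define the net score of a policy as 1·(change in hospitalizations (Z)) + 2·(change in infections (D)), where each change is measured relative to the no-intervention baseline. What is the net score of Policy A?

Baseline:
  S = 16
  F = -3 + 6·16 = 93
  D = 60 + 3·16 + 5·93 = 573
  K = 256 + 6·16 − 5·573 = -2513
  Y = -4 + 6·16 + 3·573 − 3·(-2513) = 9350
  Z = 221 − 3·93 + 5·9350 = 46692
Policy A (Y − 76, D − 30):
  S = 16
  F = -3 + 6·16 = 93
  D = 60 + 3·16 + 5·93 (−30 from intervention) = 543
  K = 256 + 6·16 − 5·543 = -2363
  Y = -4 + 6·16 + 3·543 − 3·(-2363) (−76 from intervention) = 8734
  Z = 221 − 3·93 + 5·8734 = 43612
ΔZ = 43612 − 46692 = -3080; ΔD = 543 − 573 = -30
Score = 1·(-3080) + 2·(-30) = -3140

-3140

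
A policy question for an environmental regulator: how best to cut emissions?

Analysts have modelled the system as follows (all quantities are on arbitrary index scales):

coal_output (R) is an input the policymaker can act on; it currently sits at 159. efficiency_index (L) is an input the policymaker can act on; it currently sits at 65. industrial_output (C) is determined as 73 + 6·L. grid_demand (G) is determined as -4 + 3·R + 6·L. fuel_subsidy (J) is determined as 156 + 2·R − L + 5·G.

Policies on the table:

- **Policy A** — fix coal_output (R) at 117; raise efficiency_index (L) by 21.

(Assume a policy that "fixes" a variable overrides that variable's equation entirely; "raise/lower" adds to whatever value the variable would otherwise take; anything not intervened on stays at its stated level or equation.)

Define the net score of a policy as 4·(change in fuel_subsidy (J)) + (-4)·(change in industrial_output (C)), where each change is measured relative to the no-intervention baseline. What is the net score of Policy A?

Baseline:
  R = 159
  L = 65
  C = 73 + 6·65 = 463
  G = -4 + 3·159 + 6·65 = 863
  J = 156 + 2·159 − 65 + 5·863 = 4724
Policy A (R := 117, L + 21):
  R = 117
  L = 65 + 21 = 86
  C = 73 + 6·86 = 589
  G = -4 + 3·117 + 6·86 = 863
  J = 156 + 2·117 − 86 + 5·863 = 4619
ΔJ = 4619 − 4724 = -105; ΔC = 589 − 463 = 126
Score = 4·(-105) + (-4)·126 = -924

-924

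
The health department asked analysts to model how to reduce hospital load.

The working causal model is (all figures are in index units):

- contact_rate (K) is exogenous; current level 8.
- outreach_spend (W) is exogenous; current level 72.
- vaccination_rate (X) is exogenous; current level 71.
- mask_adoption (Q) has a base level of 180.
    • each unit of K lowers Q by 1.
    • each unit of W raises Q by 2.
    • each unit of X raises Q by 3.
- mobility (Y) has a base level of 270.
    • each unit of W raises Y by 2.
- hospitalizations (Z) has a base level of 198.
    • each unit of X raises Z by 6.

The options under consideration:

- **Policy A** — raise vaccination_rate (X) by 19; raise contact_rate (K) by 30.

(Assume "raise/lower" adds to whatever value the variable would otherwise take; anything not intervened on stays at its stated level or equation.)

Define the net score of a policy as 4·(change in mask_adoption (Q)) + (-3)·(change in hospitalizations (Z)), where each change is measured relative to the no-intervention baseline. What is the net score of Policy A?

Baseline:
  K = 8
  W = 72
  X = 71
  Q = 180 − 8 + 2·72 + 3·71 = 529
  Z = 198 + 6·71 = 624
Policy A (X + 19, K + 30):
  K = 8 + 30 = 38
  W = 72
  X = 71 + 19 = 90
  Q = 180 − 38 + 2·72 + 3·90 = 556
  Z = 198 + 6·90 = 738
ΔQ = 556 − 529 = 27; ΔZ = 738 − 624 = 114
Score = 4·27 + (-3)·114 = -234

-234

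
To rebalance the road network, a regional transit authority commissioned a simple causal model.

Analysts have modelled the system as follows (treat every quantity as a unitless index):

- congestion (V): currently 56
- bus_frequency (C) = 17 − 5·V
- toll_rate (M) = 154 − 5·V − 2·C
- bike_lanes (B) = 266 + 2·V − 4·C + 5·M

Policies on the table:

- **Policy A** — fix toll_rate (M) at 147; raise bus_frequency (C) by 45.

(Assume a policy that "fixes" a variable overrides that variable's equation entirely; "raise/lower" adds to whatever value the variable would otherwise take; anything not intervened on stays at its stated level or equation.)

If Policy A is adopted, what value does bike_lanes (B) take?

1985

Policy A (M := 147, C + 45):
  V = 56
  C = 17 − 5·56 (+45 from intervention) = -218
  M = 147
  B = 266 + 2·56 − 4·(-218) + 5·147 = 1985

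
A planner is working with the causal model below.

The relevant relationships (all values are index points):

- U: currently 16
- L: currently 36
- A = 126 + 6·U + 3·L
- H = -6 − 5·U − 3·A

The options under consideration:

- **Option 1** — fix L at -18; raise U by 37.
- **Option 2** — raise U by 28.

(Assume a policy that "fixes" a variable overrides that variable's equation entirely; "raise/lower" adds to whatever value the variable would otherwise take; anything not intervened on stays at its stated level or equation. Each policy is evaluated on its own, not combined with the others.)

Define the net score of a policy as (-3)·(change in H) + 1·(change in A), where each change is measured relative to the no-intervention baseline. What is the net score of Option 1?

Baseline:
  U = 16
  L = 36
  A = 126 + 6·16 + 3·36 = 330
  H = -6 − 5·16 − 3·330 = -1076
Option 1 (L := -18, U + 37):
  U = 16 + 37 = 53
  L = -18
  A = 126 + 6·53 + 3·(-18) = 390
  H = -6 − 5·53 − 3·390 = -1441
ΔH = -1441 − (-1076) = -365; ΔA = 390 − 330 = 60
Score = (-3)·(-365) + 1·60 = 1155

1155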